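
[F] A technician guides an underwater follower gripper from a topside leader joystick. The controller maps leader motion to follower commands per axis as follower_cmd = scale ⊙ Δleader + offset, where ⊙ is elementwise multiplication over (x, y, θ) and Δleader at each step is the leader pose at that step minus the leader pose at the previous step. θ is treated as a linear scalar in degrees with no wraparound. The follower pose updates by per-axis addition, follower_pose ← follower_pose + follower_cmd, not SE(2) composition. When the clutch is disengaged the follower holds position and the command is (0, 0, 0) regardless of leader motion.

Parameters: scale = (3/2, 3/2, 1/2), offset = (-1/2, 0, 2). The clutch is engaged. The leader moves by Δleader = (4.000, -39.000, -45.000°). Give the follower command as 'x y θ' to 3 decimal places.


axis x: 3/2·4.000 + -1/2 = 5.500
axis y: 3/2·-39.000 + 0 = -58.500
axis θ: 1/2·-45.000 + 2 = -20.500

5.500 -58.500 -20.500


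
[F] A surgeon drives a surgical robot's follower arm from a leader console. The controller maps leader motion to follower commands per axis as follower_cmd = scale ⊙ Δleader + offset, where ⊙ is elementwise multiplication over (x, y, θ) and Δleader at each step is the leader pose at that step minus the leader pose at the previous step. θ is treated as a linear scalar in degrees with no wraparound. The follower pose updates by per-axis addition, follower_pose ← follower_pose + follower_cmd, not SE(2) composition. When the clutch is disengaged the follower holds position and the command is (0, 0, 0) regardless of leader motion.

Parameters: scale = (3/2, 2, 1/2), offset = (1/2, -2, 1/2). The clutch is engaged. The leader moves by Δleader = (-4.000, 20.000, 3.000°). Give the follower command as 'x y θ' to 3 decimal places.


axis x: 3/2·-4.000 + 1/2 = -5.500
axis y: 2·20.000 + -2 = 38.000
axis θ: 1/2·3.000 + 1/2 = 2.000

-5.500 38.000 2.000


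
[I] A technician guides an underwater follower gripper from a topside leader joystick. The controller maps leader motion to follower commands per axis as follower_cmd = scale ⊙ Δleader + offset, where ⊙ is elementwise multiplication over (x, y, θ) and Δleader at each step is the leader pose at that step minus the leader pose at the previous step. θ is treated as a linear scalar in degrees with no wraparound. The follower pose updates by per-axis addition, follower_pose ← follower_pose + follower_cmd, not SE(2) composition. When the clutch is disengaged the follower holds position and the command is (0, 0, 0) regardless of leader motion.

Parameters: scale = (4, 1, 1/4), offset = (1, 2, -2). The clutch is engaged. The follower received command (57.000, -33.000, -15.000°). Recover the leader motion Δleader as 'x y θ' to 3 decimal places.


14.000 -35.000 -52.000

axis x: (57.000 − 1) / (4) = 14.000
axis y: (-33.000 − 2) / (1) = -35.000
axis θ: (-15.000 − -2) / (1/4) = -52.000


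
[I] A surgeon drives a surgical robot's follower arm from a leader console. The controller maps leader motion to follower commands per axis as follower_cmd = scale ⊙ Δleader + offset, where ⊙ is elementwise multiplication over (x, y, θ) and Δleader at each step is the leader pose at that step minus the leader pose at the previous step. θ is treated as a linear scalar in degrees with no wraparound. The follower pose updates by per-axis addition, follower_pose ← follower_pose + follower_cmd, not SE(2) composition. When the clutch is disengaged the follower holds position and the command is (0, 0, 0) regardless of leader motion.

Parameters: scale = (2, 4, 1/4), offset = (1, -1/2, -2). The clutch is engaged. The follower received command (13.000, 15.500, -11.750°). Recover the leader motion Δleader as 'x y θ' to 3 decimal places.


axis x: (13.000 − 1) / (2) = 6.000
axis y: (15.500 − -1/2) / (4) = 4.000
axis θ: (-11.750 − -2) / (1/4) = -39.000

6.000 4.000 -39.000


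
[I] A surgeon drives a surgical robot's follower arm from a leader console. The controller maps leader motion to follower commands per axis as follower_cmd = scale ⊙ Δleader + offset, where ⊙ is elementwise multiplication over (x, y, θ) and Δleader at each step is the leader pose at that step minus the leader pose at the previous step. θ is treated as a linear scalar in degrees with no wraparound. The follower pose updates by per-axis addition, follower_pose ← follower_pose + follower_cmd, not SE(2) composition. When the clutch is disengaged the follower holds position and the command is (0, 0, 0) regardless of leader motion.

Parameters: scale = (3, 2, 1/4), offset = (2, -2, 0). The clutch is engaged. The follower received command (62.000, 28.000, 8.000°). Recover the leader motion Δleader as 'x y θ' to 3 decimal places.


axis x: (62.000 − 2) / (3) = 20.000
axis y: (28.000 − -2) / (2) = 15.000
axis θ: (8.000 − 0) / (1/4) = 32.000

20.000 15.000 32.000


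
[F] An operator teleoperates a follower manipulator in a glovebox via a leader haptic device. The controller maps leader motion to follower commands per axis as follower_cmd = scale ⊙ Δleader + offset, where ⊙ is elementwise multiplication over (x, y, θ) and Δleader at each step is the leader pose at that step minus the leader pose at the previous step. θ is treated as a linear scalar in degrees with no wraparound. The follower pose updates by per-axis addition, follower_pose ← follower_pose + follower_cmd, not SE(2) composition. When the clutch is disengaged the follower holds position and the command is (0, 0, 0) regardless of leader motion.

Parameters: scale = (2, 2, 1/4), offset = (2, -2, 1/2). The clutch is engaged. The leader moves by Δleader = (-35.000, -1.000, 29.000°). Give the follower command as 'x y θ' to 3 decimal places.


axis x: 2·-35.000 + 2 = -68.000
axis y: 2·-1.000 + -2 = -4.000
axis θ: 1/4·29.000 + 1/2 = 7.750

-68.000 -4.000 7.750


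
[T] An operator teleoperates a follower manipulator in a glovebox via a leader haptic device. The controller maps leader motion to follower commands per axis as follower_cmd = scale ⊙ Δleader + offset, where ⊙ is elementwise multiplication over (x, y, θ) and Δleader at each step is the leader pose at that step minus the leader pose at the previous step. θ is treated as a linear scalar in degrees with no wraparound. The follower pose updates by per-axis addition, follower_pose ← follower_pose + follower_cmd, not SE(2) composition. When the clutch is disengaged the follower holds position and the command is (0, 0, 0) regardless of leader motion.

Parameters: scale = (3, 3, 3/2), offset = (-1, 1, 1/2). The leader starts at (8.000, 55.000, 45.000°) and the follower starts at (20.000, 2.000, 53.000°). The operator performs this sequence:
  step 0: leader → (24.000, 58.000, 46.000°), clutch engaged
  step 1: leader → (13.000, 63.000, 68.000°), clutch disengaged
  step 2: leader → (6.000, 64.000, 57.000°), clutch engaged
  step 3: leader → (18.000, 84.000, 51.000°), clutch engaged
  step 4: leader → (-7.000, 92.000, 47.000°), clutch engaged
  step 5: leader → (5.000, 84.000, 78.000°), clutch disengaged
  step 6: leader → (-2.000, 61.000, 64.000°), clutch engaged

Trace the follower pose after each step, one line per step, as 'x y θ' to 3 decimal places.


step 0: Δleader=(16.000, 3.000, 1.000°), engaged; cmd=(47.000, 10.000, 2.000°) → follower=(67.000, 12.000, 55.000°)
step 1: Δleader=(-11.000, 5.000, 22.000°), disengaged; cmd=(0,0,0) → follower holds at (67.000, 12.000, 55.000°)
step 2: Δleader=(-7.000, 1.000, -11.000°), engaged; cmd=(-22.000, 4.000, -16.000°) → follower=(45.000, 16.000, 39.000°)
step 3: Δleader=(12.000, 20.000, -6.000°), engaged; cmd=(35.000, 61.000, -8.500°) → follower=(80.000, 77.000, 30.500°)
step 4: Δleader=(-25.000, 8.000, -4.000°), engaged; cmd=(-76.000, 25.000, -5.500°) → follower=(4.000, 102.000, 25.000°)
step 5: Δleader=(12.000, -8.000, 31.000°), disengaged; cmd=(0,0,0) → follower holds at (4.000, 102.000, 25.000°)
step 6: Δleader=(-7.000, -23.000, -14.000°), engaged; cmd=(-22.000, -68.000, -20.500°) → follower=(-18.000, 34.000, 4.500°)

67.000 12.000 55.000
67.000 12.000 55.000
45.000 16.000 39.000
80.000 77.000 30.500
4.000 102.000 25.000
4.000 102.000 25.000
-18.000 34.000 4.500


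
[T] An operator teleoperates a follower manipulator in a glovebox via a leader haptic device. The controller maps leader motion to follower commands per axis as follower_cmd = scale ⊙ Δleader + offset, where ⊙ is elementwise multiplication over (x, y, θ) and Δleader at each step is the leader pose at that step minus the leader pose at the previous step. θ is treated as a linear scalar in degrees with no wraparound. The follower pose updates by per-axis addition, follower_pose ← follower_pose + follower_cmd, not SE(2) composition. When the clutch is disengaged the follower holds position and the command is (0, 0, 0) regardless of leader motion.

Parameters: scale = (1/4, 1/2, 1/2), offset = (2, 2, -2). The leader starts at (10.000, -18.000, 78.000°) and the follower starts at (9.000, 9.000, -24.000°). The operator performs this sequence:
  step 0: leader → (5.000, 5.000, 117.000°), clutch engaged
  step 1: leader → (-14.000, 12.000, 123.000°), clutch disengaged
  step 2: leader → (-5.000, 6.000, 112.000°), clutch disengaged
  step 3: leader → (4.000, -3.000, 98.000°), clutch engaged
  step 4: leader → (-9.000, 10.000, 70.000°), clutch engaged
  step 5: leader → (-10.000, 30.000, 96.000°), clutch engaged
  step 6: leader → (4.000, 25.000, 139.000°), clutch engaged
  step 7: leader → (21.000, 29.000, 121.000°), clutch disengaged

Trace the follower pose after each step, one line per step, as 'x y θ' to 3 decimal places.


9.750 22.500 -6.500
9.750 22.500 -6.500
9.750 22.500 -6.500
14.000 20.000 -15.500
12.750 28.500 -31.500
14.500 40.500 -20.500
20.000 40.000 -1.000
20.000 40.000 -1.000

step 0: Δleader=(-5.000, 23.000, 39.000°), engaged; cmd=(0.750, 13.500, 17.500°) → follower=(9.750, 22.500, -6.500°)
step 1: Δleader=(-19.000, 7.000, 6.000°), disengaged; cmd=(0,0,0) → follower holds at (9.750, 22.500, -6.500°)
step 2: Δleader=(9.000, -6.000, -11.000°), disengaged; cmd=(0,0,0) → follower holds at (9.750, 22.500, -6.500°)
step 3: Δleader=(9.000, -9.000, -14.000°), engaged; cmd=(4.250, -2.500, -9.000°) → follower=(14.000, 20.000, -15.500°)
step 4: Δleader=(-13.000, 13.000, -28.000°), engaged; cmd=(-1.250, 8.500, -16.000°) → follower=(12.750, 28.500, -31.500°)
step 5: Δleader=(-1.000, 20.000, 26.000°), engaged; cmd=(1.750, 12.000, 11.000°) → follower=(14.500, 40.500, -20.500°)
step 6: Δleader=(14.000, -5.000, 43.000°), engaged; cmd=(5.500, -0.500, 19.500°) → follower=(20.000, 40.000, -1.000°)
step 7: Δleader=(17.000, 4.000, -18.000°), disengaged; cmd=(0,0,0) → follower holds at (20.000, 40.000, -1.000°)


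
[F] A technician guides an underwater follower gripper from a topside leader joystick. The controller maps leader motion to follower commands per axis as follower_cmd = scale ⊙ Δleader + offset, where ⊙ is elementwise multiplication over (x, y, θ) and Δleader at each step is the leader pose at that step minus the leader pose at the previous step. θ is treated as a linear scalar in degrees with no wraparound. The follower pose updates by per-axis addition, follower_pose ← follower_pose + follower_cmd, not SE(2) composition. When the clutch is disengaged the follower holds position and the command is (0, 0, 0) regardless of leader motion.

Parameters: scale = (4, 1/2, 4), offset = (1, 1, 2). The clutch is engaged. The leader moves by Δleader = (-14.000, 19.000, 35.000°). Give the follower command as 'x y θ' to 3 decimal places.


-55.000 10.500 142.000

axis x: 4·-14.000 + 1 = -55.000
axis y: 1/2·19.000 + 1 = 10.500
axis θ: 4·35.000 + 2 = 142.000


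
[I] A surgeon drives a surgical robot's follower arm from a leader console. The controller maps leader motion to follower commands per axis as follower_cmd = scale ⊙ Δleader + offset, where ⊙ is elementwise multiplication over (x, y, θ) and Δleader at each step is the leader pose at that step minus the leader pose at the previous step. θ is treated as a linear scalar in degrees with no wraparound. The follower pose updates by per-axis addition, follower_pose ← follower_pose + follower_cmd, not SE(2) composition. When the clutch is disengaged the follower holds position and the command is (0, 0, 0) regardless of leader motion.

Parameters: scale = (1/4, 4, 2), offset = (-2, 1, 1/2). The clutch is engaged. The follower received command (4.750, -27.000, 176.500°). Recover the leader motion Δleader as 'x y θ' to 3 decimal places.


27.000 -7.000 88.000

axis x: (4.750 − -2) / (1/4) = 27.000
axis y: (-27.000 − 1) / (4) = -7.000
axis θ: (176.500 − 1/2) / (2) = 88.000


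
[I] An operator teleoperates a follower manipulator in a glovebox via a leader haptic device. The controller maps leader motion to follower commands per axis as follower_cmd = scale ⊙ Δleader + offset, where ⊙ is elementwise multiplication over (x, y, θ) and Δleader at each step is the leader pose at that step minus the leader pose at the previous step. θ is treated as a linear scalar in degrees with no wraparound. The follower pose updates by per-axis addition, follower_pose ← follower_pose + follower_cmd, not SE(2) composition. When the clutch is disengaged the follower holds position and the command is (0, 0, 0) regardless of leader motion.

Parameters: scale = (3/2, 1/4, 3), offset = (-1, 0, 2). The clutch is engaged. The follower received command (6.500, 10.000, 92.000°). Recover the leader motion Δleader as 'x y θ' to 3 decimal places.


axis x: (6.500 − -1) / (3/2) = 5.000
axis y: (10.000 − 0) / (1/4) = 40.000
axis θ: (92.000 − 2) / (3) = 30.000

5.000 40.000 30.000


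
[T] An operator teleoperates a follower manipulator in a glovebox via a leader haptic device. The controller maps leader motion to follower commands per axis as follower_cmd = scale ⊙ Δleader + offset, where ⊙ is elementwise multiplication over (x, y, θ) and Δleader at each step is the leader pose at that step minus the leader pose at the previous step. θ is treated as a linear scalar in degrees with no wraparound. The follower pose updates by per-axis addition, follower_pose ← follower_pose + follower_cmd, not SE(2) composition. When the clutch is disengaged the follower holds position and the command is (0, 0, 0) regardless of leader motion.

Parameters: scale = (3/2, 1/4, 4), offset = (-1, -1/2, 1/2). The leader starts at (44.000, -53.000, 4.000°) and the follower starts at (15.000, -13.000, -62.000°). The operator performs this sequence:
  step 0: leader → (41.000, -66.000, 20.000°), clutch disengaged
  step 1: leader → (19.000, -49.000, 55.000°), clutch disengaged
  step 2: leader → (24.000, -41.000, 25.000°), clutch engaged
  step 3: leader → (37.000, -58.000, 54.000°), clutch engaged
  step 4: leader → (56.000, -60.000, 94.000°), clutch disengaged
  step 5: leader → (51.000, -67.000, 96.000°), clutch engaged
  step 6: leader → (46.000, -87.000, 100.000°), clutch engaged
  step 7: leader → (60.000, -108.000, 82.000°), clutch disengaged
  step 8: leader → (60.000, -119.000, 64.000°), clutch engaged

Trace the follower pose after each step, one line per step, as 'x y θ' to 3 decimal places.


step 0: Δleader=(-3.000, -13.000, 16.000°), disengaged; cmd=(0,0,0) → follower holds at (15.000, -13.000, -62.000°)
step 1: Δleader=(-22.000, 17.000, 35.000°), disengaged; cmd=(0,0,0) → follower holds at (15.000, -13.000, -62.000°)
step 2: Δleader=(5.000, 8.000, -30.000°), engaged; cmd=(6.500, 1.500, -119.500°) → follower=(21.500, -11.500, -181.500°)
step 3: Δleader=(13.000, -17.000, 29.000°), engaged; cmd=(18.500, -4.750, 116.500°) → follower=(40.000, -16.250, -65.000°)
step 4: Δleader=(19.000, -2.000, 40.000°), disengaged; cmd=(0,0,0) → follower holds at (40.000, -16.250, -65.000°)
step 5: Δleader=(-5.000, -7.000, 2.000°), engaged; cmd=(-8.500, -2.250, 8.500°) → follower=(31.500, -18.500, -56.500°)
step 6: Δleader=(-5.000, -20.000, 4.000°), engaged; cmd=(-8.500, -5.500, 16.500°) → follower=(23.000, -24.000, -40.000°)
step 7: Δleader=(14.000, -21.000, -18.000°), disengaged; cmd=(0,0,0) → follower holds at (23.000, -24.000, -40.000°)
step 8: Δleader=(0.000, -11.000, -18.000°), engaged; cmd=(-1.000, -3.250, -71.500°) → follower=(22.000, -27.250, -111.500°)

15.000 -13.000 -62.000
15.000 -13.000 -62.000
21.500 -11.500 -181.500
40.000 -16.250 -65.000
40.000 -16.250 -65.000
31.500 -18.500 -56.500
23.000 -24.000 -40.000
23.000 -24.000 -40.000
22.000 -27.250 -111.500


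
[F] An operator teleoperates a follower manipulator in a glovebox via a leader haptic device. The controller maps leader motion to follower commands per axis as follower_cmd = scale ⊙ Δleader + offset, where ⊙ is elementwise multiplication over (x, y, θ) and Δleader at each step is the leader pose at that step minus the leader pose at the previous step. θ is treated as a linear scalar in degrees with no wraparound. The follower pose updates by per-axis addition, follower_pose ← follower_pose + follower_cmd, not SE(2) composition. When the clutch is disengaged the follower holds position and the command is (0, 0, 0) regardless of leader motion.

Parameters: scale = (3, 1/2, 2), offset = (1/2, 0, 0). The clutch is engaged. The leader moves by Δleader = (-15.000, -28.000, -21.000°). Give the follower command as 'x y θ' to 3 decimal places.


-44.500 -14.000 -42.000

axis x: 3·-15.000 + 1/2 = -44.500
axis y: 1/2·-28.000 + 0 = -14.000
axis θ: 2·-21.000 + 0 = -42.000


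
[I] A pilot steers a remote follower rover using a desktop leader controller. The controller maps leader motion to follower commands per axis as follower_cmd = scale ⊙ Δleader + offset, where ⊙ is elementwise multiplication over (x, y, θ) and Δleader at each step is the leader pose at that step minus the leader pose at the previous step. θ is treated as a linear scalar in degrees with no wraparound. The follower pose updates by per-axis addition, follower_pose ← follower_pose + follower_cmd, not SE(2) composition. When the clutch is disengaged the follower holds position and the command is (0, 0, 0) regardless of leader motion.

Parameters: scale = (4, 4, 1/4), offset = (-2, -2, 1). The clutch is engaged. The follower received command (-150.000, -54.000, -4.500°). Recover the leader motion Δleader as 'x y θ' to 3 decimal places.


-37.000 -13.000 -22.000

axis x: (-150.000 − -2) / (4) = -37.000
axis y: (-54.000 − -2) / (4) = -13.000
axis θ: (-4.500 − 1) / (1/4) = -22.000


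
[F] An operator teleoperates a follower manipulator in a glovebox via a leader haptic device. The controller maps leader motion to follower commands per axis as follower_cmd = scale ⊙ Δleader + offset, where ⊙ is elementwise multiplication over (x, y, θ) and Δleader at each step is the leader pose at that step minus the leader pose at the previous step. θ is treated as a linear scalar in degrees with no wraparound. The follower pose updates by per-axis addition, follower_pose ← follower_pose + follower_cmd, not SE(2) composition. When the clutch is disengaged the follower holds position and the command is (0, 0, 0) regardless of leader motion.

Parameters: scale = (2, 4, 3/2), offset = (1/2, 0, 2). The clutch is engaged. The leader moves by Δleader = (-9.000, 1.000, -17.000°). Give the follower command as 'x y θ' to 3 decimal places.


-17.500 4.000 -23.500

axis x: 2·-9.000 + 1/2 = -17.500
axis y: 4·1.000 + 0 = 4.000
axis θ: 3/2·-17.000 + 2 = -23.500


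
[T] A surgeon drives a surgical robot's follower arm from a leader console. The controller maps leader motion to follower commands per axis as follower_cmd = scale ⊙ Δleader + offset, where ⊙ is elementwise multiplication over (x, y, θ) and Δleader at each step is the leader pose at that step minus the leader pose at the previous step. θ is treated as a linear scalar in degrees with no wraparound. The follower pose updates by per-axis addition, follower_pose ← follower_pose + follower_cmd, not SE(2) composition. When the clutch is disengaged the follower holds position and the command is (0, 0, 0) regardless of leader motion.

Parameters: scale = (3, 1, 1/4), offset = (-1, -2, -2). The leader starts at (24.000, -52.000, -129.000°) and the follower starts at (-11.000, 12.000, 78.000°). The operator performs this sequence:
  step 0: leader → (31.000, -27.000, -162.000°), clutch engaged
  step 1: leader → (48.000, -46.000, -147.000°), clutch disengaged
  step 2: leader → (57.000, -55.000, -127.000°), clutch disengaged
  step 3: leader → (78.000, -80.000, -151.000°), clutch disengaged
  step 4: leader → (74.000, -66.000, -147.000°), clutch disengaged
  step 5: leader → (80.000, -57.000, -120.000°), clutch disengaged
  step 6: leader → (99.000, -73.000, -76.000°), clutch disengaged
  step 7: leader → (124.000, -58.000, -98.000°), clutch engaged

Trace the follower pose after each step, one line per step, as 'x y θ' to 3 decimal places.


step 0: Δleader=(7.000, 25.000, -33.000°), engaged; cmd=(20.000, 23.000, -10.250°) → follower=(9.000, 35.000, 67.750°)
step 1: Δleader=(17.000, -19.000, 15.000°), disengaged; cmd=(0,0,0) → follower holds at (9.000, 35.000, 67.750°)
step 2: Δleader=(9.000, -9.000, 20.000°), disengaged; cmd=(0,0,0) → follower holds at (9.000, 35.000, 67.750°)
step 3: Δleader=(21.000, -25.000, -24.000°), disengaged; cmd=(0,0,0) → follower holds at (9.000, 35.000, 67.750°)
step 4: Δleader=(-4.000, 14.000, 4.000°), disengaged; cmd=(0,0,0) → follower holds at (9.000, 35.000, 67.750°)
step 5: Δleader=(6.000, 9.000, 27.000°), disengaged; cmd=(0,0,0) → follower holds at (9.000, 35.000, 67.750°)
step 6: Δleader=(19.000, -16.000, 44.000°), disengaged; cmd=(0,0,0) → follower holds at (9.000, 35.000, 67.750°)
step 7: Δleader=(25.000, 15.000, -22.000°), engaged; cmd=(74.000, 13.000, -7.500°) → follower=(83.000, 48.000, 60.250°)

9.000 35.000 67.750
9.000 35.000 67.750
9.000 35.000 67.750
9.000 35.000 67.750
9.000 35.000 67.750
9.000 35.000 67.750
9.000 35.000 67.750
83.000 48.000 60.250


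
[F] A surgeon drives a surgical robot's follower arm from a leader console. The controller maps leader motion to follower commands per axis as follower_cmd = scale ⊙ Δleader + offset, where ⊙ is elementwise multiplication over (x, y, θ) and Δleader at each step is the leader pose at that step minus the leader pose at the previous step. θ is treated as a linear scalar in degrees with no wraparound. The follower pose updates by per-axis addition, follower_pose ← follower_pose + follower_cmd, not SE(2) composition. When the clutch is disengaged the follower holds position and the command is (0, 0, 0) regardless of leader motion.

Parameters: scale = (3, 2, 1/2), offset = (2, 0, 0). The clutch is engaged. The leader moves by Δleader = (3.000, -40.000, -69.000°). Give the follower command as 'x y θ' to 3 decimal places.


11.000 -80.000 -34.500

axis x: 3·3.000 + 2 = 11.000
axis y: 2·-40.000 + 0 = -80.000
axis θ: 1/2·-69.000 + 0 = -34.500


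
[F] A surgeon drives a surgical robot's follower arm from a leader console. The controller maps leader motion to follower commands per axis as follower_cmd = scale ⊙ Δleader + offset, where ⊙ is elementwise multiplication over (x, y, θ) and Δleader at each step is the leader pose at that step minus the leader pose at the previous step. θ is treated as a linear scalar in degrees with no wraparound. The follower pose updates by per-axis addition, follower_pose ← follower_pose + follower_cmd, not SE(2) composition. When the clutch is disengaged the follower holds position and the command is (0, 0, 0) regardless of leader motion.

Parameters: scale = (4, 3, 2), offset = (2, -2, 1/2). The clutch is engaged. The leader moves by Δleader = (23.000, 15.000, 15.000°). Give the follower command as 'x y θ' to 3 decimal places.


94.000 43.000 30.500

axis x: 4·23.000 + 2 = 94.000
axis y: 3·15.000 + -2 = 43.000
axis θ: 2·15.000 + 1/2 = 30.500


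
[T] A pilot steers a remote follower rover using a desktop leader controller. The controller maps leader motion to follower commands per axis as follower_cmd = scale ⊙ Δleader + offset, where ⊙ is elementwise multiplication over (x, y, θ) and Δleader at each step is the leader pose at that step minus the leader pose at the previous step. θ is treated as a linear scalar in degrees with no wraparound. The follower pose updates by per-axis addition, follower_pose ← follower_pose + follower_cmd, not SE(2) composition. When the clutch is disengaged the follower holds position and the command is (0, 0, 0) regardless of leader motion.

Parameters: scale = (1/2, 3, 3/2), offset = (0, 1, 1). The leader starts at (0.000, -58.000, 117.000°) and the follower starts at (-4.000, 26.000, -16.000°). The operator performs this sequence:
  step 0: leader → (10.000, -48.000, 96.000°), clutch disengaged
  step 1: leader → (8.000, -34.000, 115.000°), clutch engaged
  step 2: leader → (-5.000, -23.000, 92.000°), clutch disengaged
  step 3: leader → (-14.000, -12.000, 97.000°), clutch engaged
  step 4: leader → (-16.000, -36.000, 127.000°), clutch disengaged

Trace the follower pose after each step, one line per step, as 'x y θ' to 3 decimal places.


step 0: Δleader=(10.000, 10.000, -21.000°), disengaged; cmd=(0,0,0) → follower holds at (-4.000, 26.000, -16.000°)
step 1: Δleader=(-2.000, 14.000, 19.000°), engaged; cmd=(-1.000, 43.000, 29.500°) → follower=(-5.000, 69.000, 13.500°)
step 2: Δleader=(-13.000, 11.000, -23.000°), disengaged; cmd=(0,0,0) → follower holds at (-5.000, 69.000, 13.500°)
step 3: Δleader=(-9.000, 11.000, 5.000°), engaged; cmd=(-4.500, 34.000, 8.500°) → follower=(-9.500, 103.000, 22.000°)
step 4: Δleader=(-2.000, -24.000, 30.000°), disengaged; cmd=(0,0,0) → follower holds at (-9.500, 103.000, 22.000°)

-4.000 26.000 -16.000
-5.000 69.000 13.500
-5.000 69.000 13.500
-9.500 103.000 22.000
-9.500 103.000 22.000


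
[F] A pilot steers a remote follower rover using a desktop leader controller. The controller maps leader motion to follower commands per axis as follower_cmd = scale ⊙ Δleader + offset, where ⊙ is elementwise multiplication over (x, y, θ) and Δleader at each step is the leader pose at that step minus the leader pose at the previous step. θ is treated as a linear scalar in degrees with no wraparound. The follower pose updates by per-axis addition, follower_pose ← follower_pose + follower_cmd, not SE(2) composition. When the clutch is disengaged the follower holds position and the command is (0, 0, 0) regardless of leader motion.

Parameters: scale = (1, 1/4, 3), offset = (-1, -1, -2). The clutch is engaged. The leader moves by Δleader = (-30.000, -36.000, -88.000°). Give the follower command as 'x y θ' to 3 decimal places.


axis x: 1·-30.000 + -1 = -31.000
axis y: 1/4·-36.000 + -1 = -10.000
axis θ: 3·-88.000 + -2 = -266.000

-31.000 -10.000 -266.000


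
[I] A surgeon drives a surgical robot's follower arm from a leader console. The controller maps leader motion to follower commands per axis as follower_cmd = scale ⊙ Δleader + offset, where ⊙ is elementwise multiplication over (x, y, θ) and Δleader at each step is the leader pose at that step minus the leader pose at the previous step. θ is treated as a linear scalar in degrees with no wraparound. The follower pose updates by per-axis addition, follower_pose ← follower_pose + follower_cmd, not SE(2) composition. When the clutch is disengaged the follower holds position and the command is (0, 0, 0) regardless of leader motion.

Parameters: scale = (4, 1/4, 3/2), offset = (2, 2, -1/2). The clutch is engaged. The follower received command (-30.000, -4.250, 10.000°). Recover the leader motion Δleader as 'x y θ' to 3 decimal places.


axis x: (-30.000 − 2) / (4) = -8.000
axis y: (-4.250 − 2) / (1/4) = -25.000
axis θ: (10.000 − -1/2) / (3/2) = 7.000

-8.000 -25.000 7.000


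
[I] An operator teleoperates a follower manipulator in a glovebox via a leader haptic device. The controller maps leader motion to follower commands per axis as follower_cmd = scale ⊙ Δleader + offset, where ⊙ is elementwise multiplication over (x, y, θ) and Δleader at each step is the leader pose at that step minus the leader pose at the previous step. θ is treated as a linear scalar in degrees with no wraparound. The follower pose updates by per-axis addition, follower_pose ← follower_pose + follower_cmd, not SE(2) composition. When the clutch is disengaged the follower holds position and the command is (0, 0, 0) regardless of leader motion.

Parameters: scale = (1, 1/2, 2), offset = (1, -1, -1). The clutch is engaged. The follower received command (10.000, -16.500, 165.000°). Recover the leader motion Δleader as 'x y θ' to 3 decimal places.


axis x: (10.000 − 1) / (1) = 9.000
axis y: (-16.500 − -1) / (1/2) = -31.000
axis θ: (165.000 − -1) / (2) = 83.000

9.000 -31.000 83.000


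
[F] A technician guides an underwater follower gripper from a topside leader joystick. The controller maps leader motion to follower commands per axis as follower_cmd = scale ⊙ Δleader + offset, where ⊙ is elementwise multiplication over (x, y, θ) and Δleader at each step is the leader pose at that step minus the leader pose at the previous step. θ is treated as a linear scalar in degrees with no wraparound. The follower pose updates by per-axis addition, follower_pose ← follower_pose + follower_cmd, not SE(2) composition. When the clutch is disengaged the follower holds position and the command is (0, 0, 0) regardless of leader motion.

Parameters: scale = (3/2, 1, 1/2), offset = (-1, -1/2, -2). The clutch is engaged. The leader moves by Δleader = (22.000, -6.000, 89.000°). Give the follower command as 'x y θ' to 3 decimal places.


32.000 -6.500 42.500

axis x: 3/2·22.000 + -1 = 32.000
axis y: 1·-6.000 + -1/2 = -6.500
axis θ: 1/2·89.000 + -2 = 42.500


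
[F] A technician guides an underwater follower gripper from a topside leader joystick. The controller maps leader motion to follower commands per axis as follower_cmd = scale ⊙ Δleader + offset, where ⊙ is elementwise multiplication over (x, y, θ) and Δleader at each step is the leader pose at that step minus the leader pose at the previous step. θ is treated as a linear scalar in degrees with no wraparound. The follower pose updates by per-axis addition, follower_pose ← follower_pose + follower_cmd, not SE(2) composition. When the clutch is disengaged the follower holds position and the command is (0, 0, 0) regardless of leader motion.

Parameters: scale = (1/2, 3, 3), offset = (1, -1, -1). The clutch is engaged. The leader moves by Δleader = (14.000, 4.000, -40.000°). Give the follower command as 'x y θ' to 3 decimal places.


axis x: 1/2·14.000 + 1 = 8.000
axis y: 3·4.000 + -1 = 11.000
axis θ: 3·-40.000 + -1 = -121.000

8.000 11.000 -121.000


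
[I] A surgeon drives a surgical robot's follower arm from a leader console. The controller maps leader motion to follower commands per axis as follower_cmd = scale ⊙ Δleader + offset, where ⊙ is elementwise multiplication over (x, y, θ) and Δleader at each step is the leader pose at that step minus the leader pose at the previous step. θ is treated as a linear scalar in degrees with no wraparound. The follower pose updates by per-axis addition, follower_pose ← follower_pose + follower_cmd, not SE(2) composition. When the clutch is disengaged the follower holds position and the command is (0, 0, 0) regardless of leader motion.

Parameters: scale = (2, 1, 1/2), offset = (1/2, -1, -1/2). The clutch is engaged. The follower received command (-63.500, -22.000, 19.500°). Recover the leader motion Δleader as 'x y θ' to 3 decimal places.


axis x: (-63.500 − 1/2) / (2) = -32.000
axis y: (-22.000 − -1) / (1) = -21.000
axis θ: (19.500 − -1/2) / (1/2) = 40.000

-32.000 -21.000 40.000


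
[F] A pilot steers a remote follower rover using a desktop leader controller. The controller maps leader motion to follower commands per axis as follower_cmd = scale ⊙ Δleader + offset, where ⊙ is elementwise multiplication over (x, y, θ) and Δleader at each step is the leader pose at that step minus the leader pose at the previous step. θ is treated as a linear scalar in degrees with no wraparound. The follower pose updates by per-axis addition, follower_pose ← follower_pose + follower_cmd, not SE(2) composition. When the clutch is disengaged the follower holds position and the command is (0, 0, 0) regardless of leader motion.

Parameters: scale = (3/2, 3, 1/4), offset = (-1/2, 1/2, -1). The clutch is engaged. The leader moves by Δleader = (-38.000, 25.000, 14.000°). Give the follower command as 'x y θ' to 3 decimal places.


-57.500 75.500 2.500

axis x: 3/2·-38.000 + -1/2 = -57.500
axis y: 3·25.000 + 1/2 = 75.500
axis θ: 1/4·14.000 + -1 = 2.500


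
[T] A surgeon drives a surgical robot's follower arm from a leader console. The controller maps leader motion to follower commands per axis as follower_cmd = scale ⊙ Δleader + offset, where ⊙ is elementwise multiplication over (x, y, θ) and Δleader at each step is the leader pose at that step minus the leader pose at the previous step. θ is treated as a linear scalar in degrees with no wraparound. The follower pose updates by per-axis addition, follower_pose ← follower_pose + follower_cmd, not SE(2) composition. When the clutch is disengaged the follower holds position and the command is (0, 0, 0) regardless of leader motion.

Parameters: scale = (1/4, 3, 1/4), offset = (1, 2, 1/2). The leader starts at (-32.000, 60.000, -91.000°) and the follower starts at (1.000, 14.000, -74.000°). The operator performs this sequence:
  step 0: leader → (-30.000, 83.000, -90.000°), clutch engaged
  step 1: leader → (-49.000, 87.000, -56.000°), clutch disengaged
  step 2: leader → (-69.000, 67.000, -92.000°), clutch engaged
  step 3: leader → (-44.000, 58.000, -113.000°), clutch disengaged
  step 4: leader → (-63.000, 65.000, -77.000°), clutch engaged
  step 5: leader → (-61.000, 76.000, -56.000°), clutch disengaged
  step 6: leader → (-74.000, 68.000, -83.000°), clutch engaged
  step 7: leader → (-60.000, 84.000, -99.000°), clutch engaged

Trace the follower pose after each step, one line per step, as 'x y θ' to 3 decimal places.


2.500 85.000 -73.250
2.500 85.000 -73.250
-1.500 27.000 -81.750
-1.500 27.000 -81.750
-5.250 50.000 -72.250
-5.250 50.000 -72.250
-7.500 28.000 -78.500
-3.000 78.000 -82.000

step 0: Δleader=(2.000, 23.000, 1.000°), engaged; cmd=(1.500, 71.000, 0.750°) → follower=(2.500, 85.000, -73.250°)
step 1: Δleader=(-19.000, 4.000, 34.000°), disengaged; cmd=(0,0,0) → follower holds at (2.500, 85.000, -73.250°)
step 2: Δleader=(-20.000, -20.000, -36.000°), engaged; cmd=(-4.000, -58.000, -8.500°) → follower=(-1.500, 27.000, -81.750°)
step 3: Δleader=(25.000, -9.000, -21.000°), disengaged; cmd=(0,0,0) → follower holds at (-1.500, 27.000, -81.750°)
step 4: Δleader=(-19.000, 7.000, 36.000°), engaged; cmd=(-3.750, 23.000, 9.500°) → follower=(-5.250, 50.000, -72.250°)
step 5: Δleader=(2.000, 11.000, 21.000°), disengaged; cmd=(0,0,0) → follower holds at (-5.250, 50.000, -72.250°)
step 6: Δleader=(-13.000, -8.000, -27.000°), engaged; cmd=(-2.250, -22.000, -6.250°) → follower=(-7.500, 28.000, -78.500°)
step 7: Δleader=(14.000, 16.000, -16.000°), engaged; cmd=(4.500, 50.000, -3.500°) → follower=(-3.000, 78.000, -82.000°)


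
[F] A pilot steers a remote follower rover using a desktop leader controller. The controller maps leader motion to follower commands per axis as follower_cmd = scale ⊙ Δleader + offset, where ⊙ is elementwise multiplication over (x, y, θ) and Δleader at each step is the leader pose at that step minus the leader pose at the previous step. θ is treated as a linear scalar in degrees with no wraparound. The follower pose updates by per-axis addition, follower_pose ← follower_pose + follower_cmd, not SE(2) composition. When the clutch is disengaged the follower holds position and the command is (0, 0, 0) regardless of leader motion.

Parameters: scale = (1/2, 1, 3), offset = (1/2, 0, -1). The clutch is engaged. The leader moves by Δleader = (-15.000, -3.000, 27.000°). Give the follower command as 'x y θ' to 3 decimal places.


-7.000 -3.000 80.000

axis x: 1/2·-15.000 + 1/2 = -7.000
axis y: 1·-3.000 + 0 = -3.000
axis θ: 3·27.000 + -1 = 80.000


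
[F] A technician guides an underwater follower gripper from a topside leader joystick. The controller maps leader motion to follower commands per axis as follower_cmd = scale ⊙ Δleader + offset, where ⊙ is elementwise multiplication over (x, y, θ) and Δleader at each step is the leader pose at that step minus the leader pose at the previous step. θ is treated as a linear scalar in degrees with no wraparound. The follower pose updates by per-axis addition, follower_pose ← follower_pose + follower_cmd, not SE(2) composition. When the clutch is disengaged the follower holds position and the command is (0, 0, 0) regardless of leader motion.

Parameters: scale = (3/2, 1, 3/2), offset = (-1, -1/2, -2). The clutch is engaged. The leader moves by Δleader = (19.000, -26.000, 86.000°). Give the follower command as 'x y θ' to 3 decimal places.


axis x: 3/2·19.000 + -1 = 27.500
axis y: 1·-26.000 + -1/2 = -26.500
axis θ: 3/2·86.000 + -2 = 127.000

27.500 -26.500 127.000


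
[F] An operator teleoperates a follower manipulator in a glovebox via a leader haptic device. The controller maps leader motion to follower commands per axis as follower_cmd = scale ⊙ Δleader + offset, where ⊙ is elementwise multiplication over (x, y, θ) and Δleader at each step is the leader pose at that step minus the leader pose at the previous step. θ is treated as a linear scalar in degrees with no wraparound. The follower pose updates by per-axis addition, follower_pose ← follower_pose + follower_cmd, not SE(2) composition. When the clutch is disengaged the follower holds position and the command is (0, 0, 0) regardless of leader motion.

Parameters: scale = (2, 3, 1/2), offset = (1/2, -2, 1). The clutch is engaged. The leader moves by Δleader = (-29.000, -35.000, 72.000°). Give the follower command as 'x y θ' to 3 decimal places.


axis x: 2·-29.000 + 1/2 = -57.500
axis y: 3·-35.000 + -2 = -107.000
axis θ: 1/2·72.000 + 1 = 37.000

-57.500 -107.000 37.000


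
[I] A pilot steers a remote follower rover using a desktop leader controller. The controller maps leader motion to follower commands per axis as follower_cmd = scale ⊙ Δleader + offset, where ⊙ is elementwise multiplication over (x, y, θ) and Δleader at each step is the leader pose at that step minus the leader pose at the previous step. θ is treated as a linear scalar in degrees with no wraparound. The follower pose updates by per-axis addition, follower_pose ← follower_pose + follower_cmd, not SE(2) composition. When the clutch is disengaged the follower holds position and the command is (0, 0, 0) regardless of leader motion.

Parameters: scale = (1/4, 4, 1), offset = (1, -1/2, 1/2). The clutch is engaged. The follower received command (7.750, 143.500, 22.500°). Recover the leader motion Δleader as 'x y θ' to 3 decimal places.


axis x: (7.750 − 1) / (1/4) = 27.000
axis y: (143.500 − -1/2) / (4) = 36.000
axis θ: (22.500 − 1/2) / (1) = 22.000

27.000 36.000 22.000


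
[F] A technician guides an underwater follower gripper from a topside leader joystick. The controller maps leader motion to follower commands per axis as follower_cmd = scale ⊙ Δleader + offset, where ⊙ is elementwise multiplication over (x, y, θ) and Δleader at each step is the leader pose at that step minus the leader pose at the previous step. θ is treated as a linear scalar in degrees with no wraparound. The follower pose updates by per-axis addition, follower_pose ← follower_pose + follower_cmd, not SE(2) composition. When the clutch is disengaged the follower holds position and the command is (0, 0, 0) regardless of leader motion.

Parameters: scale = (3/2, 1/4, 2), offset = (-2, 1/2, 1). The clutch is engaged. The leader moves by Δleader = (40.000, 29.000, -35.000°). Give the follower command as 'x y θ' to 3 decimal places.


58.000 7.750 -69.000

axis x: 3/2·40.000 + -2 = 58.000
axis y: 1/4·29.000 + 1/2 = 7.750
axis θ: 2·-35.000 + 1 = -69.000
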